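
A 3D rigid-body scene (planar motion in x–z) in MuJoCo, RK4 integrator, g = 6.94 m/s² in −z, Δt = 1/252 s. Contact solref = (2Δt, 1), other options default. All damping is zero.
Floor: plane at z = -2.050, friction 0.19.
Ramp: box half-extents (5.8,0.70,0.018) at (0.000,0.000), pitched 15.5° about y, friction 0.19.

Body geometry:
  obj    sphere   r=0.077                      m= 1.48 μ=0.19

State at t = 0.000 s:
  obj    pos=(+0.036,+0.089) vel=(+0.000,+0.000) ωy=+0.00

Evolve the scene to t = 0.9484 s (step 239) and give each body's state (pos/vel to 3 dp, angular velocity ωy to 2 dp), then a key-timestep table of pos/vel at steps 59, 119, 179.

State at t = 0.9484 s:
  obj    pos=(+0.610,-0.071) vel=(+1.211,-0.336) ωy=+16.31

Key-timestep trajectory:
   step    t(s)  obj.x    obj.z    obj.vx   obj.vz 
     59  0.2341   +0.071  +0.079  +0.299  -0.083
    119  0.4722   +0.178  +0.049  +0.603  -0.167
    179  0.7103   +0.358  -0.001  +0.907  -0.251


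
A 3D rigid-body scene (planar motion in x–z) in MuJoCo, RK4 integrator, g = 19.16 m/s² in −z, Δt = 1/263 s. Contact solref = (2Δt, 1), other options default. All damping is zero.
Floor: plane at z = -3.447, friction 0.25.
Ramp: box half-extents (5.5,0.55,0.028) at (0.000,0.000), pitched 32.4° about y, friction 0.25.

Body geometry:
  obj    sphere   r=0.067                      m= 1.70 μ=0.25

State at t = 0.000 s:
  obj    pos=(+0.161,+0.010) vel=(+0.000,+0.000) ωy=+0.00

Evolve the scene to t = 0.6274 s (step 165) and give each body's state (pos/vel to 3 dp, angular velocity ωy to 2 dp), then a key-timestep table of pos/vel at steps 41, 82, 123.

State at t = 0.6274 s:
  obj    pos=(+1.380,-0.763) vel=(+3.885,-2.465) ωy=+68.64

Key-timestep trajectory:
   step    t(s)  obj.x    obj.z    obj.vx   obj.vz 
     41  0.1559   +0.236  -0.038  +0.966  -0.613
     82  0.3118   +0.462  -0.181  +1.931  -1.225
    123  0.4677   +0.838  -0.420  +2.896  -1.838


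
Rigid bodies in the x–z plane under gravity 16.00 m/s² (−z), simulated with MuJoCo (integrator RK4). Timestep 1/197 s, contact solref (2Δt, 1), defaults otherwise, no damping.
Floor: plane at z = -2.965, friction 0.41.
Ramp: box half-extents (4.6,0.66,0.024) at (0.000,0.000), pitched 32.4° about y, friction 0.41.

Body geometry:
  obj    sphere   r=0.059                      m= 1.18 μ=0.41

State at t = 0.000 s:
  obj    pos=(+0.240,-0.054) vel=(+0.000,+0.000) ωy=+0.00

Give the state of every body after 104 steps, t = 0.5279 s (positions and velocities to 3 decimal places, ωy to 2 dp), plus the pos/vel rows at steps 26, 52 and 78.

State at t = 0.5279 s:
  obj    pos=(+0.961,-0.511) vel=(+2.730,-1.732) ωy=+54.78

Key-timestep trajectory:
   step    t(s)  obj.x    obj.z    obj.vx   obj.vz 
     26  0.1320   +0.285  -0.083  +0.683  -0.433
     52  0.2640   +0.420  -0.168  +1.365  -0.866
     78  0.3959   +0.645  -0.311  +2.047  -1.299


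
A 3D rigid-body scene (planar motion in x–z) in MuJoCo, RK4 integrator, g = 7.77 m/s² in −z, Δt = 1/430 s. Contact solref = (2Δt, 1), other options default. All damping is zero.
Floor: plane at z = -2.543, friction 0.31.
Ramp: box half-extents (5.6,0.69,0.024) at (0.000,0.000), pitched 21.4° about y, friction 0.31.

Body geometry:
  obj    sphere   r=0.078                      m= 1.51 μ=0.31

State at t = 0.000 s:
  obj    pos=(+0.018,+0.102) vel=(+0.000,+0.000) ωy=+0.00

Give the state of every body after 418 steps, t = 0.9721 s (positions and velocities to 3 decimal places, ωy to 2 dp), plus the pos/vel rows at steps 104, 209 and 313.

State at t = 0.9721 s:
  obj    pos=(+0.909,-0.247) vel=(+1.833,-0.718) ωy=+25.24

Key-timestep trajectory:
   step    t(s)  obj.x    obj.z    obj.vx   obj.vz 
    104  0.2419   +0.073  +0.081  +0.456  -0.179
    209  0.4860   +0.241  +0.015  +0.916  -0.359
    313  0.7279   +0.518  -0.093  +1.372  -0.538


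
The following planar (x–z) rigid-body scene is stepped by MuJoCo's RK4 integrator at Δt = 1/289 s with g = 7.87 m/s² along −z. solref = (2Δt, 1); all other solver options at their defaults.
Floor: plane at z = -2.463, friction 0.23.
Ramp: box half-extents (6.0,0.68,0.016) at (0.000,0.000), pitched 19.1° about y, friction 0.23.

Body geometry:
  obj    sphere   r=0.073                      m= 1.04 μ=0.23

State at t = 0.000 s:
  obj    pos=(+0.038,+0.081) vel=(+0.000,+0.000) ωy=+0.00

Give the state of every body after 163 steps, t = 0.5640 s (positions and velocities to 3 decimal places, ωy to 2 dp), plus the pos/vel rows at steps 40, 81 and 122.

State at t = 0.5640 s:
  obj    pos=(+0.315,-0.015) vel=(+0.980,-0.340) ωy=+14.21

Key-timestep trajectory:
   step    t(s)  obj.x    obj.z    obj.vx   obj.vz 
     40  0.1384   +0.055  +0.075  +0.241  -0.083
     81  0.2803   +0.106  +0.057  +0.487  -0.169
    122  0.4221   +0.193  +0.027  +0.734  -0.254


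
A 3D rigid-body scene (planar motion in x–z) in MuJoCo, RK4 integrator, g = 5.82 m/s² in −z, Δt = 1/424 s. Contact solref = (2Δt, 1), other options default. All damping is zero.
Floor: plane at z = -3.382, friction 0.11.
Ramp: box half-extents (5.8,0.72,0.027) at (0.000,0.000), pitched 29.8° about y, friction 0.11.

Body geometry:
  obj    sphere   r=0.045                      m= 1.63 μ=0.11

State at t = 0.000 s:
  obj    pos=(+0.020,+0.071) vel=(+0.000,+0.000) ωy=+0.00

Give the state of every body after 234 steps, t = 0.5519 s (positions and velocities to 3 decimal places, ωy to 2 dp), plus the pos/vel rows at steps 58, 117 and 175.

State at t = 0.5519 s:
  obj    pos=(+0.330,-0.106) vel=(+1.120,-0.645) ωy=+16.86

Key-timestep trajectory:
   step    t(s)  obj.x    obj.z    obj.vx   obj.vz 
     58  0.1368   +0.039  +0.060  +0.280  -0.160
    117  0.2759   +0.098  +0.027  +0.563  -0.320
    175  0.4127   +0.194  -0.028  +0.839  -0.482


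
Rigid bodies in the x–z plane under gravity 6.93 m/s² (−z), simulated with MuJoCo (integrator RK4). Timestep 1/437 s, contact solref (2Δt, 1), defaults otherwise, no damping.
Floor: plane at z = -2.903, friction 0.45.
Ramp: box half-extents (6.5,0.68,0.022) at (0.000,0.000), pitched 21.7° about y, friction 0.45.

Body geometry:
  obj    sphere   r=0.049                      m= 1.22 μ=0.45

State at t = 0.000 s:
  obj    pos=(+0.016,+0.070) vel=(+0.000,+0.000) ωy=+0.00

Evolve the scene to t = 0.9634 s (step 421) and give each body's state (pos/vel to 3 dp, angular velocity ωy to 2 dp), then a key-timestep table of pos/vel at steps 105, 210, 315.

State at t = 0.9634 s:
  obj    pos=(+0.805,-0.244) vel=(+1.638,-0.652) ωy=+35.98

Key-timestep trajectory:
   step    t(s)  obj.x    obj.z    obj.vx   obj.vz 
    105  0.2403   +0.065  +0.051  +0.409  -0.163
    210  0.4805   +0.212  -0.008  +0.817  -0.325
    315  0.7208   +0.458  -0.106  +1.226  -0.488


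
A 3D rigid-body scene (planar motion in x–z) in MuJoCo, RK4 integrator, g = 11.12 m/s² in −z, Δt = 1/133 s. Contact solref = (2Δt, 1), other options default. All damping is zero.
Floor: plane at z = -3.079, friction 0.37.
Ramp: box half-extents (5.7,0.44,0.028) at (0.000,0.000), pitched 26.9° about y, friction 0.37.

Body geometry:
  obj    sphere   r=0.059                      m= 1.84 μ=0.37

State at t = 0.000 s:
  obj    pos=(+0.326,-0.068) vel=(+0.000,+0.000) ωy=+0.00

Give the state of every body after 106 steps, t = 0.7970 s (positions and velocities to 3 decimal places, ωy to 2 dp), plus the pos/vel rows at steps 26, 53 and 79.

State at t = 0.7970 s:
  obj    pos=(+1.344,-0.584) vel=(+2.554,-1.296) ωy=+48.53

Key-timestep trajectory:
   step    t(s)  obj.x    obj.z    obj.vx   obj.vz 
     26  0.1955   +0.387  -0.099  +0.627  -0.318
     53  0.3985   +0.581  -0.197  +1.277  -0.648
     79  0.5940   +0.892  -0.355  +1.904  -0.966


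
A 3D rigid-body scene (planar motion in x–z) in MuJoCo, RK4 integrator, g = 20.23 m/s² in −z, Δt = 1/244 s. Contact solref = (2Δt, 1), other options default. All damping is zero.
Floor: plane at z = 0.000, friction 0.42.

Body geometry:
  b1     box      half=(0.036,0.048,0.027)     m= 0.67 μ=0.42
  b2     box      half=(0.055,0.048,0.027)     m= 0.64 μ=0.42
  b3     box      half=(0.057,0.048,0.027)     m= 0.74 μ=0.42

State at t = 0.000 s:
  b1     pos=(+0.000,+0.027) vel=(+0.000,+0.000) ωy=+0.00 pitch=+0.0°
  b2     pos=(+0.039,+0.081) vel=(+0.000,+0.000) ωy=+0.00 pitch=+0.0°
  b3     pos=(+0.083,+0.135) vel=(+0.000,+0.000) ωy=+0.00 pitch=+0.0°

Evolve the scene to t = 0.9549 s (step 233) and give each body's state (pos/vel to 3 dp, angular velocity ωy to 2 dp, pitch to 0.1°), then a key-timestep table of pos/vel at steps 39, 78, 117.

State at t = 0.9549 s:
  b1     pos=(+0.000,+0.027) vel=(+0.000,+0.000) ωy=+0.00 pitch=+0.0°
  b2     pos=(+0.093,+0.055) vel=(+0.000,+0.000) ωy=+0.00 pitch=+90.0°
  b3     pos=(+0.264,+0.027) vel=(+0.000,+0.000) ωy=+0.00 pitch=+180.0°

Key-timestep trajectory:
   step    t(s)  b1.x    b1.z    b1.vx   b1.vz   b2.x    b2.z    b2.vx   b2.vz   b3.x    b3.z    b3.vx   b3.vz 
     39  0.1598   +0.000  +0.027  +0.000  +0.000   +0.071  +0.060  +0.453  +0.058   +0.144  +0.061  +0.287  +0.157
     78  0.3197   +0.000  +0.027  +0.000  +0.000   +0.099  +0.057  -0.182  -0.065   +0.197  +0.063  +0.152  +0.020
    117  0.4795   +0.000  +0.027  +0.000  +0.000   +0.093  +0.055  -0.055  +0.024   +0.221  +0.061  +0.286  -0.077


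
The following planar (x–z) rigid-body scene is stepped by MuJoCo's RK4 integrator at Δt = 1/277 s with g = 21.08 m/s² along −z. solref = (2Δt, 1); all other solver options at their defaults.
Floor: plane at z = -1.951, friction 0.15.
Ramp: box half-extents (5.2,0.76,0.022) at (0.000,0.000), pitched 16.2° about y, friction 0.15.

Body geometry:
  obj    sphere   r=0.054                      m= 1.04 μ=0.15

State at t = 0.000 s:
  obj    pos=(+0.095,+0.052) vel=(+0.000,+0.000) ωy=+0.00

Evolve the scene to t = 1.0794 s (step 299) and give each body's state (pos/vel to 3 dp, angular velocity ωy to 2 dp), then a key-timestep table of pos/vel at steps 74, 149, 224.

State at t = 1.0794 s:
  obj    pos=(+2.445,-0.631) vel=(+4.354,-1.265) ωy=+83.96

Key-timestep trajectory:
   step    t(s)  obj.x    obj.z    obj.vx   obj.vz 
     74  0.2671   +0.239  +0.010  +1.078  -0.313
    149  0.5379   +0.679  -0.118  +2.170  -0.630
    224  0.8087   +1.414  -0.332  +3.262  -0.948


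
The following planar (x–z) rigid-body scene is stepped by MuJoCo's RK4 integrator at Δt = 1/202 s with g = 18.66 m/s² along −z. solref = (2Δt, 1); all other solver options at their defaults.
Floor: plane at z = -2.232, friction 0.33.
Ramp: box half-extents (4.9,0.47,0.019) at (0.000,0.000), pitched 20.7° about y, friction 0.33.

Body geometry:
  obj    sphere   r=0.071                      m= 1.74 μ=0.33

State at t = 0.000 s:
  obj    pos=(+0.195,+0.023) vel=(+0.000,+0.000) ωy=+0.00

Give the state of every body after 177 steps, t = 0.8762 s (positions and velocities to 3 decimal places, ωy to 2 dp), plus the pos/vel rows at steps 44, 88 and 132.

State at t = 0.8762 s:
  obj    pos=(+1.887,-0.617) vel=(+3.862,-1.459) ωy=+58.13

Key-timestep trajectory:
   step    t(s)  obj.x    obj.z    obj.vx   obj.vz 
     44  0.2178   +0.300  -0.017  +0.960  -0.363
     88  0.4356   +0.613  -0.136  +1.920  -0.726
    132  0.6535   +1.136  -0.333  +2.880  -1.088


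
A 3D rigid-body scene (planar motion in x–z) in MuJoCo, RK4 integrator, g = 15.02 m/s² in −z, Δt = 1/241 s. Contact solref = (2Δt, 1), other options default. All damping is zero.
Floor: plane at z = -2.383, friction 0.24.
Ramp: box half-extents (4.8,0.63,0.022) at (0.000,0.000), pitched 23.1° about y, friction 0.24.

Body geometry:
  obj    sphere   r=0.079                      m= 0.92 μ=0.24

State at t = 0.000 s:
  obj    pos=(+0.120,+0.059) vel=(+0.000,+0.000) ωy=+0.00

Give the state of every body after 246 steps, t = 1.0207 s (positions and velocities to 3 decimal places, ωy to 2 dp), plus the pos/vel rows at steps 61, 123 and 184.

State at t = 1.0207 s:
  obj    pos=(+2.137,-0.802) vel=(+3.952,-1.686) ωy=+54.38

Key-timestep trajectory:
   step    t(s)  obj.x    obj.z    obj.vx   obj.vz 
     61  0.2531   +0.244  +0.006  +0.980  -0.418
    123  0.5104   +0.624  -0.156  +1.976  -0.843
    184  0.7635   +1.248  -0.423  +2.956  -1.261


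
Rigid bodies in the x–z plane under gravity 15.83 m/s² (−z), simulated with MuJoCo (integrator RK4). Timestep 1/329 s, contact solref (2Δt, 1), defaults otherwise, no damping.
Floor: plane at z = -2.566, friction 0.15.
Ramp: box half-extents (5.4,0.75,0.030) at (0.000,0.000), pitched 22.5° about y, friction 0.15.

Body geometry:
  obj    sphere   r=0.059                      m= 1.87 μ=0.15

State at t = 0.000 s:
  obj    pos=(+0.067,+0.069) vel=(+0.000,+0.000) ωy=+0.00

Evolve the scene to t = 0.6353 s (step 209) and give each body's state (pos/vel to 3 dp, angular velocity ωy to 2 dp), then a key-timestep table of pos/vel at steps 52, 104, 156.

State at t = 0.6353 s:
  obj    pos=(+0.874,-0.266) vel=(+2.540,-1.052) ωy=+46.58

Key-timestep trajectory:
   step    t(s)  obj.x    obj.z    obj.vx   obj.vz 
     52  0.1581   +0.117  +0.048  +0.632  -0.262
    104  0.3161   +0.267  -0.014  +1.264  -0.524
    156  0.4742   +0.516  -0.118  +1.896  -0.785


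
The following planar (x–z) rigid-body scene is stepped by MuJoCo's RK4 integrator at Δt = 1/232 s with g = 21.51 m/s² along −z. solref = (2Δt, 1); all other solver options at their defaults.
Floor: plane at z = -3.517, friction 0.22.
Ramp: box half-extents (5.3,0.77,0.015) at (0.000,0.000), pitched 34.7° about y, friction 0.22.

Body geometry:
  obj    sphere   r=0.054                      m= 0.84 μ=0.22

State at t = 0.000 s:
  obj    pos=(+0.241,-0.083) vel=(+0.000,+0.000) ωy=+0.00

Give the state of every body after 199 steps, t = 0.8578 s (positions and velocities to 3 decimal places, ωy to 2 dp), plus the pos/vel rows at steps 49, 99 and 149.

State at t = 0.8578 s:
  obj    pos=(+2.887,-1.915) vel=(+6.169,-4.271) ωy=+138.89

Key-timestep trajectory:
   step    t(s)  obj.x    obj.z    obj.vx   obj.vz 
     49  0.2112   +0.402  -0.194  +1.519  -1.052
     99  0.4267   +0.896  -0.537  +3.069  -2.125
    149  0.6422   +1.725  -1.110  +4.619  -3.198


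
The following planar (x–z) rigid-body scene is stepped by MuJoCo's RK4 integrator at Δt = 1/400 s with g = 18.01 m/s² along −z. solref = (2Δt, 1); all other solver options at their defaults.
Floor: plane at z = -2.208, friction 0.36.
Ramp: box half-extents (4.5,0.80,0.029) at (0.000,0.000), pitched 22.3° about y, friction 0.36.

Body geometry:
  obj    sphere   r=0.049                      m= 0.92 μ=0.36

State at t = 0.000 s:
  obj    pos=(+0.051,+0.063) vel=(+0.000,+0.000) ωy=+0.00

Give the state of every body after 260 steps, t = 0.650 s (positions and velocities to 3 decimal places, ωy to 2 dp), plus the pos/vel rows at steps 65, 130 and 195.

State at t = 0.650 s:
  obj    pos=(+1.005,-0.328) vel=(+2.936,-1.204) ωy=+64.75

Key-timestep trajectory:
   step    t(s)  obj.x    obj.z    obj.vx   obj.vz 
     65  0.1625   +0.111  +0.039  +0.734  -0.301
    130  0.3250   +0.290  -0.035  +1.468  -0.602
    195  0.4875   +0.588  -0.157  +2.202  -0.903


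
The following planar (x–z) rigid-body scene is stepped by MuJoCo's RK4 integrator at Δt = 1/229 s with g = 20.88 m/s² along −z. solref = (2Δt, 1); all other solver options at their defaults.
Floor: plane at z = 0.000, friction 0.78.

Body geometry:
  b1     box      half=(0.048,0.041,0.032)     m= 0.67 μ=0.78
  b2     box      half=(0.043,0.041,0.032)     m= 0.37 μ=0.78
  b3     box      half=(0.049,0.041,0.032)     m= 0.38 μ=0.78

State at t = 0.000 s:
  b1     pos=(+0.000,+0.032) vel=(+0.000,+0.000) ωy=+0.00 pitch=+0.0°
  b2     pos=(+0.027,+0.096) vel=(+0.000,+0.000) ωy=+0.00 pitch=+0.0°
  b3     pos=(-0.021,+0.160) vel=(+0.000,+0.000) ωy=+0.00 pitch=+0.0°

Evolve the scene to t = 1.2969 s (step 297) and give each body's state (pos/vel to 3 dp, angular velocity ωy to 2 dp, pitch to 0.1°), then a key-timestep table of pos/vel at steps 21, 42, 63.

State at t = 1.2969 s:
  b1     pos=(+0.000,+0.032) vel=(+0.000,+0.000) ωy=+0.00 pitch=+0.0°
  b2     pos=(+0.027,+0.096) vel=(+0.000,+0.000) ωy=+0.00 pitch=+0.0°
  b3     pos=(-0.136,+0.032) vel=(+0.000,+0.000) ωy=+0.00 pitch=+180.0°

Key-timestep trajectory:
   step    t(s)  b1.x    b1.z    b1.vx   b1.vz   b2.x    b2.z    b2.vx   b2.vz   b3.x    b3.z    b3.vx   b3.vz 
     21  0.0917   +0.000  +0.032  +0.000  +0.000   +0.027  +0.096  +0.001  +0.000   -0.029  +0.158  -0.192  -0.078
     42  0.1834   +0.000  +0.032  +0.003  -0.003   +0.027  +0.096  +0.002  -0.002   -0.056  +0.116  -0.615  -0.470
     63  0.2751   +0.000  +0.032  +0.000  +0.000   +0.027  +0.096  +0.000  +0.000   -0.125  +0.039  -1.066  -1.123


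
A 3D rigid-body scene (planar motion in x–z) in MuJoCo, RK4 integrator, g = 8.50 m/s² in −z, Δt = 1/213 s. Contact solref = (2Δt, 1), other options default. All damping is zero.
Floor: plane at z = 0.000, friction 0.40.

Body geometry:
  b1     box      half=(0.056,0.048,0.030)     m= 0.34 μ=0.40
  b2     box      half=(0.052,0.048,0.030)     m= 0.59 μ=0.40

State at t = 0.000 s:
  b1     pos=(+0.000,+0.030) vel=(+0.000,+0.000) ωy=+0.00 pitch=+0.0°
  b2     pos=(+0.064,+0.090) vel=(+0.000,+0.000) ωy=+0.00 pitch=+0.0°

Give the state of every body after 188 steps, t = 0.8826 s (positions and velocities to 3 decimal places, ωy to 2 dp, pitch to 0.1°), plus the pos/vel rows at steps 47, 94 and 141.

State at t = 0.8826 s:
  b1     pos=(+0.000,+0.030) vel=(+0.000,+0.000) ωy=+0.00 pitch=+0.0°
  b2     pos=(+0.116,+0.052) vel=(+0.000,+0.003) ωy=+0.01 pitch=+90.0°

Key-timestep trajectory:
   step    t(s)  b1.x    b1.z    b1.vx   b1.vz   b2.x    b2.z    b2.vx   b2.vz 
     47  0.2207   +0.000  +0.030  +0.000  +0.000   +0.090  +0.062  +0.209  -0.567
     94  0.4413   +0.000  +0.030  +0.000  +0.000   +0.133  +0.059  +0.004  +0.001
    141  0.6620   +0.000  +0.030  +0.000  +0.000   +0.111  +0.055  +0.010  -0.004


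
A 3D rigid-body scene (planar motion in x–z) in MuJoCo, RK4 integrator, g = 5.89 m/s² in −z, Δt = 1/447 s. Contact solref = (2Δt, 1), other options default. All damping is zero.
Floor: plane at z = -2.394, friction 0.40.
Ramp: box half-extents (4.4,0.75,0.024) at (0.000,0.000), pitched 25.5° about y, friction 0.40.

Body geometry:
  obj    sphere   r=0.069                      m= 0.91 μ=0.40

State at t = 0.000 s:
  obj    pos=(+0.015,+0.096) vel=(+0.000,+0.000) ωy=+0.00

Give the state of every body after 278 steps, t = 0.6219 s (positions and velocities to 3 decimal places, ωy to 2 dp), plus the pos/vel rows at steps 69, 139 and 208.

State at t = 0.6219 s:
  obj    pos=(+0.331,-0.055) vel=(+1.017,-0.485) ωy=+16.32

Key-timestep trajectory:
   step    t(s)  obj.x    obj.z    obj.vx   obj.vz 
     69  0.1544   +0.034  +0.087  +0.252  -0.120
    139  0.3110   +0.094  +0.058  +0.508  -0.242
    208  0.4653   +0.192  +0.011  +0.761  -0.363


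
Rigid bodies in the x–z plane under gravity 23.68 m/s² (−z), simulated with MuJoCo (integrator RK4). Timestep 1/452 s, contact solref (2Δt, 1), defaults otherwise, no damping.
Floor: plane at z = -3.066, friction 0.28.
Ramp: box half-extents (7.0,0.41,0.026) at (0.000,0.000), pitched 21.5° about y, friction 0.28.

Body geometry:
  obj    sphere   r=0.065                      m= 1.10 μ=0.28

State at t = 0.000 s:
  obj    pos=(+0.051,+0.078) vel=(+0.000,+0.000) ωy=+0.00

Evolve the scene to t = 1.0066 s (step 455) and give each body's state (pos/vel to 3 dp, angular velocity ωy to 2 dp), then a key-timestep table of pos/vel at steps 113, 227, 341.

State at t = 1.0066 s:
  obj    pos=(+2.973,-1.073) vel=(+5.806,-2.287) ωy=+96.00

Key-timestep trajectory:
   step    t(s)  obj.x    obj.z    obj.vx   obj.vz 
    113  0.2500   +0.231  +0.007  +1.442  -0.568
    227  0.5022   +0.778  -0.209  +2.897  -1.141
    341  0.7544   +1.692  -0.569  +4.351  -1.714


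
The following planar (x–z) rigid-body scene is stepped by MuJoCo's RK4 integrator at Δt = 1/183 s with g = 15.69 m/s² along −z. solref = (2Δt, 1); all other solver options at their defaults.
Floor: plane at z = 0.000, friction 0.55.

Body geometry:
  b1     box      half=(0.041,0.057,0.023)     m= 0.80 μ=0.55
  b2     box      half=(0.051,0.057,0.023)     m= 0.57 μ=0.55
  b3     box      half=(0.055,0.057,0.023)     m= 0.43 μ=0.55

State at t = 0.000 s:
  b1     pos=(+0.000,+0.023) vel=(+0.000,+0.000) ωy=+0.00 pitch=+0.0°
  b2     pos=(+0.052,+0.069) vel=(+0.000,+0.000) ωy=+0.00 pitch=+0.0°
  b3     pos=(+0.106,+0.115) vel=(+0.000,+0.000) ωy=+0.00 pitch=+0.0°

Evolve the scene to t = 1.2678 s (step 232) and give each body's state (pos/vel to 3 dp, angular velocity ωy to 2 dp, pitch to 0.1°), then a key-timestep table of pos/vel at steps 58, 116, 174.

State at t = 1.2678 s:
  b1     pos=(-0.001,+0.023) vel=(+0.000,+0.000) ωy=+0.00 pitch=+0.0°
  b2     pos=(+0.065,+0.053) vel=(+0.000,+0.000) ωy=-0.02 pitch=+47.0°
  b3     pos=(+0.131,+0.055) vel=(+0.000,+0.000) ωy=-0.01 pitch=+43.9°

Key-timestep trajectory:
   step    t(s)  b1.x    b1.z    b1.vx   b1.vz   b2.x    b2.z    b2.vx   b2.vz   b3.x    b3.z    b3.vx   b3.vz 
     58  0.3169   +0.000  +0.023  -0.001  +0.000   +0.065  +0.053  -0.001  +0.001   +0.130  +0.055  +0.002  +0.001
    116  0.6339   +0.000  +0.023  +0.000  +0.000   +0.065  +0.053  +0.000  +0.000   +0.130  +0.055  +0.000  +0.000
    174  0.9508   -0.001  +0.023  +0.000  +0.000   +0.065  +0.053  +0.000  +0.000   +0.130  +0.055  +0.000  +0.000


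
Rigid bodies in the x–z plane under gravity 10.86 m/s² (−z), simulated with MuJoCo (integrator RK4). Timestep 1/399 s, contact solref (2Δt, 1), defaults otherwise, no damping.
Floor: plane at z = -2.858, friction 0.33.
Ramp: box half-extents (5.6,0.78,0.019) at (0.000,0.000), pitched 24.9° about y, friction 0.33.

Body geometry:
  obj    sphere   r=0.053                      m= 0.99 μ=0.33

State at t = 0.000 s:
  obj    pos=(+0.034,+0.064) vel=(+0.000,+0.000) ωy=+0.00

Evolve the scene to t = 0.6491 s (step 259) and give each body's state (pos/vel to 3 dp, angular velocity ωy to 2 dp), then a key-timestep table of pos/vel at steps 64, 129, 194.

State at t = 0.6491 s:
  obj    pos=(+0.658,-0.226) vel=(+1.923,-0.893) ωy=+40.00

Key-timestep trajectory:
   step    t(s)  obj.x    obj.z    obj.vx   obj.vz 
     64  0.1604   +0.072  +0.046  +0.475  -0.221
    129  0.3233   +0.189  -0.008  +0.958  -0.445
    194  0.4862   +0.384  -0.099  +1.440  -0.669


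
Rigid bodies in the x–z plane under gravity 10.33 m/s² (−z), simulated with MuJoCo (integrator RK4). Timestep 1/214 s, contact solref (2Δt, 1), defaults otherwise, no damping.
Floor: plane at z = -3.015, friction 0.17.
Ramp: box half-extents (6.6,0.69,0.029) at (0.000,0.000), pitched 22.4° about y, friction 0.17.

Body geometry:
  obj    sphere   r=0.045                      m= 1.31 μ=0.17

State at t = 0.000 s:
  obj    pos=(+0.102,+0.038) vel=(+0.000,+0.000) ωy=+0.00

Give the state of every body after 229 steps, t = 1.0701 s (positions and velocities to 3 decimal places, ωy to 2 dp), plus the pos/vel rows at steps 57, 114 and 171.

State at t = 1.0701 s:
  obj    pos=(+1.591,-0.576) vel=(+2.782,-1.147) ωy=+66.85

Key-timestep trajectory:
   step    t(s)  obj.x    obj.z    obj.vx   obj.vz 
     57  0.2664   +0.194  +0.000  +0.693  -0.285
    114  0.5327   +0.471  -0.114  +1.385  -0.571
    171  0.7991   +0.932  -0.304  +2.077  -0.856


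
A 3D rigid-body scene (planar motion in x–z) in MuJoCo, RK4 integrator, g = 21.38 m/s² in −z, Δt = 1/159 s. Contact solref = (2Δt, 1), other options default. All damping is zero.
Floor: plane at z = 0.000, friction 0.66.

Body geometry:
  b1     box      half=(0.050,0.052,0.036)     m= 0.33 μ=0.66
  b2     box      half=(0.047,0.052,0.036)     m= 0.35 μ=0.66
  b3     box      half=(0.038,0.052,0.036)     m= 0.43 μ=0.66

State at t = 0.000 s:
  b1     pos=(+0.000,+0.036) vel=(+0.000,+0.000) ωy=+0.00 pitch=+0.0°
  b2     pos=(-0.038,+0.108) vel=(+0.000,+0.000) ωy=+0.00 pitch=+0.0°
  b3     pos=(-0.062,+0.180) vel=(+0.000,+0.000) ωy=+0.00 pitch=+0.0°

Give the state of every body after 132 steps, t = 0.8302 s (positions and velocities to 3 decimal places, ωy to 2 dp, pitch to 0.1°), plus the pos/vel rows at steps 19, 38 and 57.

State at t = 0.8302 s:
  b1     pos=(+0.000,+0.036) vel=(+0.000,+0.000) ωy=+0.00 pitch=+0.0°
  b2     pos=(-0.093,+0.047) vel=(+0.000,+0.000) ωy=+0.00 pitch=-90.0°
  b3     pos=(-0.191,+0.038) vel=(+0.000,+0.000) ωy=+0.00 pitch=-90.0°

Key-timestep trajectory:
   step    t(s)  b1.x    b1.z    b1.vx   b1.vz   b2.x    b2.z    b2.vx   b2.vz   b3.x    b3.z    b3.vx   b3.vz 
     19  0.1195   +0.000  +0.036  +0.001  +0.000   -0.040  +0.108  -0.035  +0.010   -0.068  +0.179  -0.104  -0.017
     38  0.2390   +0.000  +0.036  +0.003  +0.000   -0.051  +0.110  -0.197  -0.005   -0.099  +0.169  -0.513  -0.244
     57  0.3585   +0.000  +0.036  +0.000  +0.000   -0.095  +0.061  -0.455  -1.341   -0.186  +0.037  -0.887  -2.041


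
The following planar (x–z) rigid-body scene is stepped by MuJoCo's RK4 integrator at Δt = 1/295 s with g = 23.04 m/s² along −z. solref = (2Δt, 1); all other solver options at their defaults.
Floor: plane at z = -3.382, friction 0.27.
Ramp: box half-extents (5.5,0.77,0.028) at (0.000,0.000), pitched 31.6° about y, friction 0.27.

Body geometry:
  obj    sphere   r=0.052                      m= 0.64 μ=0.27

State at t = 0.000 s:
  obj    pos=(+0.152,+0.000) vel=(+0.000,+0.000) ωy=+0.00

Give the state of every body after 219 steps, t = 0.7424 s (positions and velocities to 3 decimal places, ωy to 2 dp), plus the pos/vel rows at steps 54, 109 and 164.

State at t = 0.7424 s:
  obj    pos=(+2.176,-1.245) vel=(+5.453,-3.355) ωy=+123.08

Key-timestep trajectory:
   step    t(s)  obj.x    obj.z    obj.vx   obj.vz 
     54  0.1831   +0.275  -0.075  +1.345  -0.827
    109  0.3695   +0.654  -0.308  +2.714  -1.670
    164  0.5559   +1.287  -0.698  +4.083  -2.512


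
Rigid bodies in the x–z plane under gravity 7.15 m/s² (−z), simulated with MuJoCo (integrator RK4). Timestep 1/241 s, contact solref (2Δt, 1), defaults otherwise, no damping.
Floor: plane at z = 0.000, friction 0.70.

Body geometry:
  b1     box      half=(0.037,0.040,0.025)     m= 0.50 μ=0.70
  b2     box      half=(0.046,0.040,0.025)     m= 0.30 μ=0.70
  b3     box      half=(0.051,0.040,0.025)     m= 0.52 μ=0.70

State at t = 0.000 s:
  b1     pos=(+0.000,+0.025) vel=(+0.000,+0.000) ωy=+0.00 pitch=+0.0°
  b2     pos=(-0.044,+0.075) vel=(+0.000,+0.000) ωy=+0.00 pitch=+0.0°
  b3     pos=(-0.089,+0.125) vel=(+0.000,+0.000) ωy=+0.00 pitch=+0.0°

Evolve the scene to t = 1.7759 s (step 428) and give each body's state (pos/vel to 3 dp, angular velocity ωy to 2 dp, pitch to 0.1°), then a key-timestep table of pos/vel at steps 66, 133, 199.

State at t = 1.7759 s:
  b1     pos=(+0.000,+0.025) vel=(+0.000,+0.000) ωy=+0.00 pitch=+0.0°
  b2     pos=(-0.088,+0.046) vel=(+0.000,+0.000) ωy=+0.00 pitch=-90.0°
  b3     pos=(-0.175,+0.051) vel=(+0.000,+0.000) ωy=+0.00 pitch=-90.0°

Key-timestep trajectory:
   step    t(s)  b1.x    b1.z    b1.vx   b1.vz   b2.x    b2.z    b2.vx   b2.vz   b3.x    b3.z    b3.vx   b3.vz 
     66  0.2739   +0.000  +0.025  +0.000  +0.000   -0.077  +0.051  -0.133  -0.032   -0.143  +0.056  -0.132  +0.016
    133  0.5519   +0.000  +0.025  +0.000  +0.000   -0.088  +0.046  +0.021  -0.006   -0.185  +0.055  -0.033  +0.009
    199  0.8257   +0.000  +0.025  +0.000  +0.000   -0.088  +0.046  +0.000  +0.000   -0.174  +0.051  -0.120  -0.059


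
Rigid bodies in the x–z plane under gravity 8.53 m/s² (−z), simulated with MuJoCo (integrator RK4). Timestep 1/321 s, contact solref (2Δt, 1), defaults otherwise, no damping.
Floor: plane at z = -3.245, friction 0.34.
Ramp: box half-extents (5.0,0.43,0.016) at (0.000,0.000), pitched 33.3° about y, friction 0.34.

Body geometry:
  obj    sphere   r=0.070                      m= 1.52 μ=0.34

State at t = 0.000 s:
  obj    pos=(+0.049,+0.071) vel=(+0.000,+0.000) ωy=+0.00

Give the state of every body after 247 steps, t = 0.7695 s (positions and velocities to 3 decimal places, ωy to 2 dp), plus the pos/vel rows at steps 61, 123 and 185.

State at t = 0.7695 s:
  obj    pos=(+0.877,-0.473) vel=(+2.151,-1.413) ωy=+36.76

Key-timestep trajectory:
   step    t(s)  obj.x    obj.z    obj.vx   obj.vz 
     61  0.1900   +0.099  +0.038  +0.531  -0.349
    123  0.3832   +0.254  -0.064  +1.071  -0.704
    185  0.5763   +0.513  -0.234  +1.611  -1.059


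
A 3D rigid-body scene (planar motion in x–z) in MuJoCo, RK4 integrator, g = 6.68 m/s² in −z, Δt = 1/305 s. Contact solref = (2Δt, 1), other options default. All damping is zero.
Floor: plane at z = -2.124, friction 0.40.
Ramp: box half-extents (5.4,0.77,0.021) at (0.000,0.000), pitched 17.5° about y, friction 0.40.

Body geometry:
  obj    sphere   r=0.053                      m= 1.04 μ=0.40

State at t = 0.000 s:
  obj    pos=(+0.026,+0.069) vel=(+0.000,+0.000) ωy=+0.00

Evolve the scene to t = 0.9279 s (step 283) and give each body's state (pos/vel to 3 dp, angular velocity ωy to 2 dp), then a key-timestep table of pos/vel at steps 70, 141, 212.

State at t = 0.9279 s:
  obj    pos=(+0.615,-0.116) vel=(+1.270,-0.400) ωy=+25.12

Key-timestep trajectory:
   step    t(s)  obj.x    obj.z    obj.vx   obj.vz 
     70  0.2295   +0.062  +0.058  +0.314  -0.099
    141  0.4623   +0.172  +0.023  +0.633  -0.199
    212  0.6951   +0.357  -0.035  +0.951  -0.300


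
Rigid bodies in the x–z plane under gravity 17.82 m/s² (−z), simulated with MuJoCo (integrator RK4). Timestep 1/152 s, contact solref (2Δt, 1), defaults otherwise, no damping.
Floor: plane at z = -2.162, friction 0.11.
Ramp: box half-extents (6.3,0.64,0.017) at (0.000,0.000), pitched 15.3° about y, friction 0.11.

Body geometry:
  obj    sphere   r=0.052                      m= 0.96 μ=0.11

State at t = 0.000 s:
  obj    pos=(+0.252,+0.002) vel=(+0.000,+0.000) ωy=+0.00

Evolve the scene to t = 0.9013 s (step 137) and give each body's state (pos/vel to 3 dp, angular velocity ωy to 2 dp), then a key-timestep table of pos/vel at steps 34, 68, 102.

State at t = 0.9013 s:
  obj    pos=(+1.568,-0.358) vel=(+2.920,-0.799) ωy=+58.19

Key-timestep trajectory:
   step    t(s)  obj.x    obj.z    obj.vx   obj.vz 
     34  0.2237   +0.333  -0.020  +0.725  -0.198
     68  0.4474   +0.576  -0.086  +1.450  -0.397
    102  0.6711   +0.982  -0.197  +2.174  -0.595


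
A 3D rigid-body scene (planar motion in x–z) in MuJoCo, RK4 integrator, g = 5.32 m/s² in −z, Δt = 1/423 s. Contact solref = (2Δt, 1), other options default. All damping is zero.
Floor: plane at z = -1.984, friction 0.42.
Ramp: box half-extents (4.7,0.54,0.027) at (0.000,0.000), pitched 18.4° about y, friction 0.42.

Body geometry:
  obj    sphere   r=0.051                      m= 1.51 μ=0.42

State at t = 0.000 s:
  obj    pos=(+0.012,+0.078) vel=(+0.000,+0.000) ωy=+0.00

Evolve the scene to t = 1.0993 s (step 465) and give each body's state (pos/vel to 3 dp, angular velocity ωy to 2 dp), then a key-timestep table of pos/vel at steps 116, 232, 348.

State at t = 1.0993 s:
  obj    pos=(+0.700,-0.151) vel=(+1.251,-0.416) ωy=+25.85

Key-timestep trajectory:
   step    t(s)  obj.x    obj.z    obj.vx   obj.vz 
    116  0.2742   +0.055  +0.064  +0.312  -0.104
    232  0.5485   +0.183  +0.021  +0.624  -0.208
    348  0.8227   +0.397  -0.050  +0.936  -0.311


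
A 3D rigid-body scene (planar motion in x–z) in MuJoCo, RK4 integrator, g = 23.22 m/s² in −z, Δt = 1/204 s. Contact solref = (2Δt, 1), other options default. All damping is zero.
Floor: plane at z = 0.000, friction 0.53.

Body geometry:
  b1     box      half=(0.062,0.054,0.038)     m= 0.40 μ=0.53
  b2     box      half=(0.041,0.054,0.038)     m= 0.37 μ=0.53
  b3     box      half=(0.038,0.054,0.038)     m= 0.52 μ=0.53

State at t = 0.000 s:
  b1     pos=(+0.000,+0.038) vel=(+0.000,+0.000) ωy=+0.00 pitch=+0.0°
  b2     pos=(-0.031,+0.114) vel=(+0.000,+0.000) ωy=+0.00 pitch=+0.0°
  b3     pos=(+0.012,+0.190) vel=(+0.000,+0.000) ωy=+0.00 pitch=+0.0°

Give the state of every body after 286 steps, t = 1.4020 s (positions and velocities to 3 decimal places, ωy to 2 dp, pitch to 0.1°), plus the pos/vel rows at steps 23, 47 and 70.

State at t = 1.4020 s:
  b1     pos=(+0.000,+0.038) vel=(+0.000,+0.000) ωy=+0.00 pitch=+0.0°
  b2     pos=(-0.031,+0.114) vel=(+0.000,+0.000) ωy=+0.00 pitch=+0.0°
  b3     pos=(+0.114,+0.038) vel=(+0.000,+0.000) ωy=+0.00 pitch=+180.0°

Key-timestep trajectory:
   step    t(s)  b1.x    b1.z    b1.vx   b1.vz   b2.x    b2.z    b2.vx   b2.vz   b3.x    b3.z    b3.vx   b3.vz 
     23  0.1127   +0.000  +0.038  -0.001  +0.000   -0.031  +0.114  -0.002  +0.000   +0.019  +0.189  +0.158  -0.036
     47  0.2304   +0.000  +0.038  +0.000  +0.000   -0.031  +0.114  +0.000  +0.000   +0.060  +0.130  +0.440  -1.531
     70  0.3431   +0.000  +0.038  +0.000  +0.000   -0.031  +0.114  +0.000  +0.000   +0.128  +0.039  -0.091  +0.084


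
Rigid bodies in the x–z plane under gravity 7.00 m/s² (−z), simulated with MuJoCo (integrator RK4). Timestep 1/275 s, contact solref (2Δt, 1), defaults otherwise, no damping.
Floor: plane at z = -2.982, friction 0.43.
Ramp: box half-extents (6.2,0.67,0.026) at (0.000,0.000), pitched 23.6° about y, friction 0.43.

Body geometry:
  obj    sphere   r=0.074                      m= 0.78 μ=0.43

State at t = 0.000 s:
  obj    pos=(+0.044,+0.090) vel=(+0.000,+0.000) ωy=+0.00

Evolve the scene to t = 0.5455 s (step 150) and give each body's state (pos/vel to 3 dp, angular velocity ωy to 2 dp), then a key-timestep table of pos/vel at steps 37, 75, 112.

State at t = 0.5455 s:
  obj    pos=(+0.317,-0.029) vel=(+1.001,-0.437) ωy=+14.75

Key-timestep trajectory:
   step    t(s)  obj.x    obj.z    obj.vx   obj.vz 
     37  0.1345   +0.061  +0.083  +0.247  -0.108
     75  0.2727   +0.112  +0.060  +0.500  -0.219
    112  0.4073   +0.196  +0.023  +0.747  -0.326


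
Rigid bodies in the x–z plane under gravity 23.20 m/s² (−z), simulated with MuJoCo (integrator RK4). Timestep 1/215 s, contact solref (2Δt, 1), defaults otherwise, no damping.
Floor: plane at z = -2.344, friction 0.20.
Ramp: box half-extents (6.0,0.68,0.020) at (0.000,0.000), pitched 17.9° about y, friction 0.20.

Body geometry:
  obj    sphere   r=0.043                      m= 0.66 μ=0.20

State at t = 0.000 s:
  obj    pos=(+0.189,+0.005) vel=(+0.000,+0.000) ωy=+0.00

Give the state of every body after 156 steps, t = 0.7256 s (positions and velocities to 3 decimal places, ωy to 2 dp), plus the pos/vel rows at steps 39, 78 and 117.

State at t = 0.7256 s:
  obj    pos=(+1.465,-0.407) vel=(+3.517,-1.136) ωy=+85.93

Key-timestep trajectory:
   step    t(s)  obj.x    obj.z    obj.vx   obj.vz 
     39  0.1814   +0.269  -0.021  +0.879  -0.284
     78  0.3628   +0.508  -0.098  +1.759  -0.568
    117  0.5442   +0.907  -0.227  +2.638  -0.852


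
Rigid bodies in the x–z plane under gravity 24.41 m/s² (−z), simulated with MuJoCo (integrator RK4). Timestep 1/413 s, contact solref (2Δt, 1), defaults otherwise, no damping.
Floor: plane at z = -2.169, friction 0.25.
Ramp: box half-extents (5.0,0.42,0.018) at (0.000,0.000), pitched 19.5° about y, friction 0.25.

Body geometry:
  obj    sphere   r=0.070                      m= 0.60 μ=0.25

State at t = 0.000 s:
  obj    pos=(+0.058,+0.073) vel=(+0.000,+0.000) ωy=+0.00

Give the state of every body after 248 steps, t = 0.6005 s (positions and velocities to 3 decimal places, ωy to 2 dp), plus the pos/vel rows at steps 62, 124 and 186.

State at t = 0.6005 s:
  obj    pos=(+1.047,-0.277) vel=(+3.295,-1.167) ωy=+49.92

Key-timestep trajectory:
   step    t(s)  obj.x    obj.z    obj.vx   obj.vz 
     62  0.1501   +0.120  +0.051  +0.824  -0.292
    124  0.3002   +0.305  -0.015  +1.647  -0.583
    186  0.4504   +0.614  -0.124  +2.471  -0.875


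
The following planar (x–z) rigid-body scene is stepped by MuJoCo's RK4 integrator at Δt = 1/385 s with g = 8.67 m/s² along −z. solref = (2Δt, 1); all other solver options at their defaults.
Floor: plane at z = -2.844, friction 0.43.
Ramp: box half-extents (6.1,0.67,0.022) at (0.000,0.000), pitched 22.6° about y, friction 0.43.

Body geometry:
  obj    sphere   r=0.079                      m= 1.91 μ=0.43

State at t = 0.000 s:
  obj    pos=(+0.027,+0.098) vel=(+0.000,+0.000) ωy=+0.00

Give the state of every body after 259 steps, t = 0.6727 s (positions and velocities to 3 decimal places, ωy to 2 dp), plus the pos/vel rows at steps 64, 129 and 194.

State at t = 0.6727 s:
  obj    pos=(+0.524,-0.109) vel=(+1.478,-0.615) ωy=+20.26

Key-timestep trajectory:
   step    t(s)  obj.x    obj.z    obj.vx   obj.vz 
     64  0.1662   +0.057  +0.085  +0.365  -0.152
    129  0.3351   +0.150  +0.047  +0.736  -0.306
    194  0.5039   +0.306  -0.018  +1.107  -0.461


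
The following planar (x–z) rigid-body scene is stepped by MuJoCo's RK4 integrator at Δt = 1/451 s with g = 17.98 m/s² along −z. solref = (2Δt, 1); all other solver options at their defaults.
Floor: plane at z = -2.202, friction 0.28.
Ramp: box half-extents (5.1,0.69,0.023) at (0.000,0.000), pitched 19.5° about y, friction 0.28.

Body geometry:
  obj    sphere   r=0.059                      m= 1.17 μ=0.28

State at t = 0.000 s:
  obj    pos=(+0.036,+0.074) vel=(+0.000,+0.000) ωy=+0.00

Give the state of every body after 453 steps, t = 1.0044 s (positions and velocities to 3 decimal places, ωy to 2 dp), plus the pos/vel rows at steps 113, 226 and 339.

State at t = 1.0044 s:
  obj    pos=(+2.075,-0.648) vel=(+4.059,-1.437) ωy=+72.98

Key-timestep trajectory:
   step    t(s)  obj.x    obj.z    obj.vx   obj.vz 
    113  0.2506   +0.163  +0.029  +1.013  -0.359
    226  0.5011   +0.544  -0.105  +2.025  -0.717
    339  0.7517   +1.178  -0.330  +3.038  -1.076


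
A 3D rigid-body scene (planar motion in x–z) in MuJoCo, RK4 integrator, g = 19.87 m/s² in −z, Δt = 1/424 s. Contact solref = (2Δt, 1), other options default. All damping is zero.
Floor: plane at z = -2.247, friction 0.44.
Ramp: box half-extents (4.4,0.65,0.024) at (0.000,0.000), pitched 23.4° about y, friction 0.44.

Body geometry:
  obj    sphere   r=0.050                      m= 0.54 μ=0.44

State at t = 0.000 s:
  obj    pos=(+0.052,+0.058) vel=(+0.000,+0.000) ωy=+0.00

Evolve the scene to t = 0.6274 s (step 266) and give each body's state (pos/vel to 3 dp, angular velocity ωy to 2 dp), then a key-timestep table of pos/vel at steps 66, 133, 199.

State at t = 0.6274 s:
  obj    pos=(+1.070,-0.382) vel=(+3.245,-1.404) ωy=+70.72

Key-timestep trajectory:
   step    t(s)  obj.x    obj.z    obj.vx   obj.vz 
     66  0.1557   +0.115  +0.031  +0.805  -0.349
    133  0.3137   +0.307  -0.052  +1.623  -0.702
    199  0.4693   +0.622  -0.188  +2.428  -1.051


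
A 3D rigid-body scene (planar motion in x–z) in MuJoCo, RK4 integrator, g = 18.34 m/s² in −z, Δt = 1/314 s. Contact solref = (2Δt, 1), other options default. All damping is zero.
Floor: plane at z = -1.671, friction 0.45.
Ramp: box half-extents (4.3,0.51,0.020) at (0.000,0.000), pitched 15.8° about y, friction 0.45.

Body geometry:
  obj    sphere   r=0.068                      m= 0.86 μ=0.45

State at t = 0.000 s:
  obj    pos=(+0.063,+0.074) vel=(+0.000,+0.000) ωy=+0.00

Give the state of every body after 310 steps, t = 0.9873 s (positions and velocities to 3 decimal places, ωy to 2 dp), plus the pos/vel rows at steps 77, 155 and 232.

State at t = 0.9873 s:
  obj    pos=(+1.736,-0.400) vel=(+3.388,-0.959) ωy=+51.78

Key-timestep trajectory:
   step    t(s)  obj.x    obj.z    obj.vx   obj.vz 
     77  0.2452   +0.166  +0.044  +0.842  -0.238
    155  0.4936   +0.481  -0.045  +1.694  -0.479
    232  0.7389   +1.000  -0.191  +2.536  -0.718


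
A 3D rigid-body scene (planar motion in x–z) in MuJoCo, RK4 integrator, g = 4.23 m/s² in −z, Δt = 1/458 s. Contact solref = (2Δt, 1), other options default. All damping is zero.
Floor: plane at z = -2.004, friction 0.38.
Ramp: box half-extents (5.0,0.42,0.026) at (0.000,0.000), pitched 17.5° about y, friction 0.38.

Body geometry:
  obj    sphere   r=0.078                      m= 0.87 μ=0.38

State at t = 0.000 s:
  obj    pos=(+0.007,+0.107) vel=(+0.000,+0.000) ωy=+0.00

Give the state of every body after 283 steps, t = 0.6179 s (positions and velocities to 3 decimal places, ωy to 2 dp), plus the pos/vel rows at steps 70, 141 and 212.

State at t = 0.6179 s:
  obj    pos=(+0.172,+0.055) vel=(+0.535,-0.169) ωy=+7.20

Key-timestep trajectory:
   step    t(s)  obj.x    obj.z    obj.vx   obj.vz 
     70  0.1528   +0.017  +0.104  +0.132  -0.042
    141  0.3079   +0.048  +0.094  +0.267  -0.084
    212  0.4629   +0.100  +0.078  +0.401  -0.126
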